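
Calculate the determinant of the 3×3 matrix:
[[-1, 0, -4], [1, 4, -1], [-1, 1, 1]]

Expansion along first row:
det = -1·det([[4,-1],[1,1]]) - 0·det([[1,-1],[-1,1]]) + -4·det([[1,4],[-1,1]])
    = -1·(4·1 - -1·1) - 0·(1·1 - -1·-1) + -4·(1·1 - 4·-1)
    = -1·5 - 0·0 + -4·5
    = -5 + 0 + -20 = -25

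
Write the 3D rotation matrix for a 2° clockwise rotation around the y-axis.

Rotation matrix for clockwise 2° around y-axis:
A clockwise rotation by 2° is a counterclockwise rotation by -2°.
cos(-2°) = 0.9994, sin(-2°) = -0.0349
Result: [[0.9994, 0, -0.0349], [0, 1, 0], [0.0349, 0, 0.9994]]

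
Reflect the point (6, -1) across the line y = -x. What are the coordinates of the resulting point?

Reflection across line y = -x: (6, -1) → (1, -6)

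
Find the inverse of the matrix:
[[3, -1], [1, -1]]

For [[a,b],[c,d]], inverse = (1/det)·[[d,-b],[-c,a]]
det = (3)(-1) - (-1)(1) = -3 - -1 = -2
Inverse = (1/-2)·[[-1, 1], [-1, 3]]
= [[1/2, -1/2], [1/2, -3/2]]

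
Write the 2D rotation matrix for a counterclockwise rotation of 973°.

Rotation matrix formula: [[cos θ, -sin θ], [sin θ, cos θ]]
For θ = 973°:
cos(973°) = -0.2924
sin(973°) = -0.9563
Result: [[-0.2924, 0.9563], [-0.9563, -0.2924]]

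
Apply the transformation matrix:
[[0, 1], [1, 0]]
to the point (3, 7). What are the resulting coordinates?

Matrix multiplication:
[[0, 1], [1, 0]] × [3, 7]ᵀ
= [(0)(3) + (1)(7), (1)(3) + (0)(7)]ᵀ
= [7, 3]ᵀ
Result: (7, 3)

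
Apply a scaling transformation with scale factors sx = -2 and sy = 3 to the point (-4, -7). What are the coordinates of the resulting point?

Scaling matrix:
[[-2, 0], [0, 3]]
Result: (-4 × -2, -7 × 3) = (8, -21)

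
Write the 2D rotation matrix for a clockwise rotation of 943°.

Rotation matrix formula: [[cos θ, -sin θ], [sin θ, cos θ]]
A clockwise rotation by 943° is equivalent to a counterclockwise rotation by -943°.
For θ = -943°:
cos(-943°) = -0.7314
sin(-943°) = 0.6820
Result: [[-0.7314, -0.6820], [0.6820, -0.7314]]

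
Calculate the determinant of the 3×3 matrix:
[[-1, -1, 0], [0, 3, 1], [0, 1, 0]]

Expansion along first row:
det = -1·det([[3,1],[1,0]]) - -1·det([[0,1],[0,0]]) + 0·det([[0,3],[0,1]])
    = -1·(3·0 - 1·1) - -1·(0·0 - 1·0) + 0·(0·1 - 3·0)
    = -1·-1 - -1·0 + 0·0
    = 1 + 0 + 0 = 1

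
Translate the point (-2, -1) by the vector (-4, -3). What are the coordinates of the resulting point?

Translation by (-4, -3) (homogeneous matrix [[1, 0, -4], [0, 1, -3], [0, 0, 1]]):
x' = -2 + -4 = -6
y' = -1 + -3 = -4
Result: (-6, -4)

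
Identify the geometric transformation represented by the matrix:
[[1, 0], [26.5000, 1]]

This matrix represents: vertical shear with factor 26.5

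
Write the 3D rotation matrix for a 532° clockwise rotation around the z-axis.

Rotation matrix for clockwise 532° around z-axis:
A clockwise rotation by 532° is a counterclockwise rotation by -532°.
cos(-532°) = -0.9903, sin(-532°) = -0.1392
Result: [[-0.9903, 0.1392, 0], [-0.1392, -0.9903, 0], [0, 0, 1]]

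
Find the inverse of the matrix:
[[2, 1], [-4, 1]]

For [[a,b],[c,d]], inverse = (1/det)·[[d,-b],[-c,a]]
det = (2)(1) - (1)(-4) = 2 - -4 = 6
Inverse = (1/6)·[[1, -1], [4, 2]]
= [[1/6, -1/6], [2/3, 1/3]]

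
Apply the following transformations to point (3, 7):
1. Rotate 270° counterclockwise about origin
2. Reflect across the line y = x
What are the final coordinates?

Step 1: Rotate 270° → (7, -3)
Step 2: Reflect across line y = x → (-3, 7)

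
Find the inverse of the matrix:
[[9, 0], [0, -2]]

For [[a,b],[c,d]], inverse = (1/det)·[[d,-b],[-c,a]]
det = (9)(-2) - (0)(0) = -18 - 0 = -18
Inverse = (1/-18)·[[-2, 0], [0, 9]]
= [[1/9, 0], [0, -1/2]]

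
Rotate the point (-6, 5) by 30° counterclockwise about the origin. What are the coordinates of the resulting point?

Rotation matrix for 30°: [[cos 30°, -sin 30°], [sin 30°, cos 30°]] ≈ [[0.866025, -0.500000], [0.500000, 0.866025]]
[[0.866025, -0.500000], [0.500000, 0.866025]] × [-6, 5]ᵀ ≈ [-7.6962, 1.3301]ᵀ
Result: (-7.6962, 1.3301)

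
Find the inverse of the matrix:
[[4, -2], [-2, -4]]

For [[a,b],[c,d]], inverse = (1/det)·[[d,-b],[-c,a]]
det = (4)(-4) - (-2)(-2) = -16 - 4 = -20
Inverse = (1/-20)·[[-4, 2], [2, 4]]
= [[1/5, -1/10], [-1/10, -1/5]]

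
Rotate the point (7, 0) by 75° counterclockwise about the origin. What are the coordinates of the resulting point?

Rotation matrix for 75°: [[cos 75°, -sin 75°], [sin 75°, cos 75°]] ≈ [[0.258819, -0.965926], [0.965926, 0.258819]]
[[0.258819, -0.965926], [0.965926, 0.258819]] × [7, 0]ᵀ ≈ [1.8117, 6.7615]ᵀ
Result: (1.8117, 6.7615)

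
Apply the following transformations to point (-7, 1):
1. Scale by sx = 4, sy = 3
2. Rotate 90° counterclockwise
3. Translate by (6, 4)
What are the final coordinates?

Step 1: Scale → (-28, 3)
Step 2: Rotate 90° → (-3, -28)
Step 3: Translate → (3, -24)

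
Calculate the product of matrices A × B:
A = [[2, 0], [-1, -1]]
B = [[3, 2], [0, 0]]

Matrix multiplication:
C[0][0] = 2×3 + 0×0 = 6
C[0][1] = 2×2 + 0×0 = 4
C[1][0] = -1×3 + -1×0 = -3
C[1][1] = -1×2 + -1×0 = -2
Result: [[6, 4], [-3, -2]]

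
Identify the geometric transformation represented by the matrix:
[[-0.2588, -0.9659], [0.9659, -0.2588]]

This matrix represents: rotation by 105° counterclockwise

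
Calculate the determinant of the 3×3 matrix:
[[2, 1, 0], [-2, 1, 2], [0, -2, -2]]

Expansion along first row:
det = 2·det([[1,2],[-2,-2]]) - 1·det([[-2,2],[0,-2]]) + 0·det([[-2,1],[0,-2]])
    = 2·(1·-2 - 2·-2) - 1·(-2·-2 - 2·0) + 0·(-2·-2 - 1·0)
    = 2·2 - 1·4 + 0·4
    = 4 + -4 + 0 = 0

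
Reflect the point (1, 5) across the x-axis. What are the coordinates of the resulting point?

Reflection across x-axis: (1, 5) → (1, -5)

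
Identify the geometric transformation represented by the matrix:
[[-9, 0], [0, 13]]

This matrix represents: non-uniform scaling by sx = -9, sy = 13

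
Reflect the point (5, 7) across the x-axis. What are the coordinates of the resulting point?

Reflection across x-axis: (5, 7) → (5, -7)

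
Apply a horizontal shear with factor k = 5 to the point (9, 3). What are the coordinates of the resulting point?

Shear matrix for horizontal shear with factor k = 5:
[[1, 5], [0, 1]]
Result: (9, 3) → (24, 3)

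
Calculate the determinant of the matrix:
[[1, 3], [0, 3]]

For a 2×2 matrix [[a, b], [c, d]], det = ad - bc
det = (1)(3) - (3)(0) = 3 - 0 = 3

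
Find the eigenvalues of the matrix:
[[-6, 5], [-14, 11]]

Characteristic equation: det(A - λI) = 0
λ² - (trace)λ + (det) = 0
trace = -6 + 11 = 5, det = (-6)(11) - (5)(-14) = 4
λ² - (5)λ + (4) = 0
λ = (5 ± √((5)² - 4·(4))) / 2 = (5 ± √9) / 2
Solving: λ = 1, 4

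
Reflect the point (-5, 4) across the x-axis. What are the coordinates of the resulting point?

Reflection across x-axis: (-5, 4) → (-5, -4)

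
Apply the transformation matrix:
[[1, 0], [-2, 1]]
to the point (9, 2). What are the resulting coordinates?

Matrix multiplication:
[[1, 0], [-2, 1]] × [9, 2]ᵀ
= [(1)(9) + (0)(2), (-2)(9) + (1)(2)]ᵀ
= [9, -16]ᵀ
Result: (9, -16)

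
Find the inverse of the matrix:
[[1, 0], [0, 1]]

For [[a,b],[c,d]], inverse = (1/det)·[[d,-b],[-c,a]]
det = (1)(1) - (0)(0) = 1 - 0 = 1
Inverse = [[1, 0], [0, 1]]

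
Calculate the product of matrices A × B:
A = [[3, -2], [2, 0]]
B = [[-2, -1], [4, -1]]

Matrix multiplication:
C[0][0] = 3×-2 + -2×4 = -14
C[0][1] = 3×-1 + -2×-1 = -1
C[1][0] = 2×-2 + 0×4 = -4
C[1][1] = 2×-1 + 0×-1 = -2
Result: [[-14, -1], [-4, -2]]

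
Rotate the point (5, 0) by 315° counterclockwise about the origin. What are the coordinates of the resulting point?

Rotation matrix for 315°: [[cos 315°, -sin 315°], [sin 315°, cos 315°]] ≈ [[0.707107, 0.707107], [-0.707107, 0.707107]]
[[0.707107, 0.707107], [-0.707107, 0.707107]] × [5, 0]ᵀ ≈ [3.5355, -3.5355]ᵀ
Result: (3.5355, -3.5355)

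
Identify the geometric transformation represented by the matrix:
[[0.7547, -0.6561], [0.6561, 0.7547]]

This matrix represents: rotation by 41° counterclockwise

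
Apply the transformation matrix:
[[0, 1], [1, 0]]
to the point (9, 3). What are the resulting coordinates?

Matrix multiplication:
[[0, 1], [1, 0]] × [9, 3]ᵀ
= [(0)(9) + (1)(3), (1)(9) + (0)(3)]ᵀ
= [3, 9]ᵀ
Result: (3, 9)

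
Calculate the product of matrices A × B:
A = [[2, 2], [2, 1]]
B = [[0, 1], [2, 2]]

Matrix multiplication:
C[0][0] = 2×0 + 2×2 = 4
C[0][1] = 2×1 + 2×2 = 6
C[1][0] = 2×0 + 1×2 = 2
C[1][1] = 2×1 + 1×2 = 4
Result: [[4, 6], [2, 4]]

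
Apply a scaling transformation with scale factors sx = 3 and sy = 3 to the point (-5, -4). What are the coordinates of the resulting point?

Scaling matrix:
[[3, 0], [0, 3]]
Result: (-5 × 3, -4 × 3) = (-15, -12)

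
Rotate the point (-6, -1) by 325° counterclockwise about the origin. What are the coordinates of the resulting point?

Rotation matrix for 325°: [[cos 325°, -sin 325°], [sin 325°, cos 325°]] ≈ [[0.819152, 0.573576], [-0.573576, 0.819152]]
[[0.819152, 0.573576], [-0.573576, 0.819152]] × [-6, -1]ᵀ ≈ [-5.4885, 2.6223]ᵀ
Result: (-5.4885, 2.6223)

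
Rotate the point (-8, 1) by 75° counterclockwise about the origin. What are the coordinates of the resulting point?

Rotation matrix for 75°: [[cos 75°, -sin 75°], [sin 75°, cos 75°]] ≈ [[0.258819, -0.965926], [0.965926, 0.258819]]
[[0.258819, -0.965926], [0.965926, 0.258819]] × [-8, 1]ᵀ ≈ [-3.0365, -7.4686]ᵀ
Result: (-3.0365, -7.4686)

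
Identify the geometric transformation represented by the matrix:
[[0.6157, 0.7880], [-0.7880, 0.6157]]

This matrix represents: rotation by 308° counterclockwise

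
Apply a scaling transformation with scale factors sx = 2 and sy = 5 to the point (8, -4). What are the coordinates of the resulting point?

Scaling matrix:
[[2, 0], [0, 5]]
Result: (8 × 2, -4 × 5) = (16, -20)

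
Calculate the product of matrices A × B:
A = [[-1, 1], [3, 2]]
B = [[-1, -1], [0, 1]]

Matrix multiplication:
C[0][0] = -1×-1 + 1×0 = 1
C[0][1] = -1×-1 + 1×1 = 2
C[1][0] = 3×-1 + 2×0 = -3
C[1][1] = 3×-1 + 2×1 = -1
Result: [[1, 2], [-3, -1]]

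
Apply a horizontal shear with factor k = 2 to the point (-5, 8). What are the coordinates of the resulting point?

Shear matrix for horizontal shear with factor k = 2:
[[1, 2], [0, 1]]
Result: (-5, 8) → (11, 8)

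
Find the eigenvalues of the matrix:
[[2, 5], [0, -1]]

Characteristic equation: det(A - λI) = 0
λ² - (trace)λ + (det) = 0
trace = 2 + -1 = 1, det = (2)(-1) - (5)(0) = -2
λ² - (1)λ + (-2) = 0
λ = (1 ± √((1)² - 4·(-2))) / 2 = (1 ± √9) / 2
Solving: λ = -1, 2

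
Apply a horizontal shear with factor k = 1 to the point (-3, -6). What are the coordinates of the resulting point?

Shear matrix for horizontal shear with factor k = 1:
[[1, 1], [0, 1]]
Result: (-3, -6) → (-9, -6)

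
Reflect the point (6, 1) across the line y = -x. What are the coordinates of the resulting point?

Reflection across line y = -x: (6, 1) → (-1, -6)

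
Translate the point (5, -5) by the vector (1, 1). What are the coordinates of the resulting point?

Translation by (1, 1) (homogeneous matrix [[1, 0, 1], [0, 1, 1], [0, 0, 1]]):
x' = 5 + 1 = 6
y' = -5 + 1 = -4
Result: (6, -4)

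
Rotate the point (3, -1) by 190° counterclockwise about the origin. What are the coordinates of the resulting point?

Rotation matrix for 190°: [[cos 190°, -sin 190°], [sin 190°, cos 190°]] ≈ [[-0.984808, 0.173648], [-0.173648, -0.984808]]
[[-0.984808, 0.173648], [-0.173648, -0.984808]] × [3, -1]ᵀ ≈ [-3.1281, 0.4639]ᵀ
Result: (-3.1281, 0.4639)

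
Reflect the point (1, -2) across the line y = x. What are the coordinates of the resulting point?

Reflection across line y = x: (1, -2) → (-2, 1)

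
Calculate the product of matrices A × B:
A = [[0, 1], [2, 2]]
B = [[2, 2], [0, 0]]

Matrix multiplication:
C[0][0] = 0×2 + 1×0 = 0
C[0][1] = 0×2 + 1×0 = 0
C[1][0] = 2×2 + 2×0 = 4
C[1][1] = 2×2 + 2×0 = 4
Result: [[0, 0], [4, 4]]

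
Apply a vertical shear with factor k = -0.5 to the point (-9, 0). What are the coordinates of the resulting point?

Shear matrix for vertical shear with factor k = -0.5:
[[1, 0], [-0.50, 1]]
Result: (-9, 0) → (-9, 4.5)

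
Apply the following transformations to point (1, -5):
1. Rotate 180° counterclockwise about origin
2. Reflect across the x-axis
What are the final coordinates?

Step 1: Rotate 180° → (-1, 5)
Step 2: Reflect across x-axis → (-1, -5)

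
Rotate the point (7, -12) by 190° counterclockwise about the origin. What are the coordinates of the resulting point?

Rotation matrix for 190°: [[cos 190°, -sin 190°], [sin 190°, cos 190°]] ≈ [[-0.984808, 0.173648], [-0.173648, -0.984808]]
[[-0.984808, 0.173648], [-0.173648, -0.984808]] × [7, -12]ᵀ ≈ [-8.9774, 10.6022]ᵀ
Result: (-8.9774, 10.6022)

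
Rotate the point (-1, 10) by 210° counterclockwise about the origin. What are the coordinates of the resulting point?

Rotation matrix for 210°: [[cos 210°, -sin 210°], [sin 210°, cos 210°]] ≈ [[-0.866025, 0.500000], [-0.500000, -0.866025]]
[[-0.866025, 0.500000], [-0.500000, -0.866025]] × [-1, 10]ᵀ ≈ [5.8660, -8.1603]ᵀ
Result: (5.8660, -8.1603)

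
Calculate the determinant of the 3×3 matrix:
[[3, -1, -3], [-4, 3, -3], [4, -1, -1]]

Expansion along first row:
det = 3·det([[3,-3],[-1,-1]]) - -1·det([[-4,-3],[4,-1]]) + -3·det([[-4,3],[4,-1]])
    = 3·(3·-1 - -3·-1) - -1·(-4·-1 - -3·4) + -3·(-4·-1 - 3·4)
    = 3·-6 - -1·16 + -3·-8
    = -18 + 16 + 24 = 22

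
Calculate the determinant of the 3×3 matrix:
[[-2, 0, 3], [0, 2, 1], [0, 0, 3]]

Expansion along first row:
det = -2·det([[2,1],[0,3]]) - 0·det([[0,1],[0,3]]) + 3·det([[0,2],[0,0]])
    = -2·(2·3 - 1·0) - 0·(0·3 - 1·0) + 3·(0·0 - 2·0)
    = -2·6 - 0·0 + 3·0
    = -12 + 0 + 0 = -12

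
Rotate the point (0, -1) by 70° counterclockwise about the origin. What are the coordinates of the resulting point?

Rotation matrix for 70°: [[cos 70°, -sin 70°], [sin 70°, cos 70°]] ≈ [[0.342020, -0.939693], [0.939693, 0.342020]]
[[0.342020, -0.939693], [0.939693, 0.342020]] × [0, -1]ᵀ ≈ [0.9397, -0.3420]ᵀ
Result: (0.9397, -0.3420)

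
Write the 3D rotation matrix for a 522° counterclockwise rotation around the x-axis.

Rotation matrix for counterclockwise 522° around x-axis:
cos(522°) = -0.9511, sin(522°) = 0.3090
Result: [[1, 0, 0], [0, -0.9511, -0.3090], [0, 0.3090, -0.9511]]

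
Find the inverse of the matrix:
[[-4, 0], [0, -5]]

For [[a,b],[c,d]], inverse = (1/det)·[[d,-b],[-c,a]]
det = (-4)(-5) - (0)(0) = 20 - 0 = 20
Inverse = (1/20)·[[-5, 0], [0, -4]]
= [[-1/4, 0], [0, -1/5]]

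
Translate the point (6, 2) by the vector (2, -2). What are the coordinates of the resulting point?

Translation by (2, -2) (homogeneous matrix [[1, 0, 2], [0, 1, -2], [0, 0, 1]]):
x' = 6 + 2 = 8
y' = 2 + -2 = 0
Result: (8, 0)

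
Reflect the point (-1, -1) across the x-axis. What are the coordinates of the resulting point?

Reflection across x-axis: (-1, -1) → (-1, 1)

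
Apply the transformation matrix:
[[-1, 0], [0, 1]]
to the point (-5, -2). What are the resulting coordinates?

Matrix multiplication:
[[-1, 0], [0, 1]] × [-5, -2]ᵀ
= [(-1)(-5) + (0)(-2), (0)(-5) + (1)(-2)]ᵀ
= [5, -2]ᵀ
Result: (5, -2)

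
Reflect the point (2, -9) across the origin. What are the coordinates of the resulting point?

Reflection across origin: (2, -9) → (-2, 9)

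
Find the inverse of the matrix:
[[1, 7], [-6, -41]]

For [[a,b],[c,d]], inverse = (1/det)·[[d,-b],[-c,a]]
det = (1)(-41) - (7)(-6) = -41 - -42 = 1
Inverse = [[-41, -7], [6, 1]]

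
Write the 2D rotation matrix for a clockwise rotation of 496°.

Rotation matrix formula: [[cos θ, -sin θ], [sin θ, cos θ]]
A clockwise rotation by 496° is equivalent to a counterclockwise rotation by -496°.
For θ = -496°:
cos(-496°) = -0.7193
sin(-496°) = -0.6947
Result: [[-0.7193, 0.6947], [-0.6947, -0.7193]]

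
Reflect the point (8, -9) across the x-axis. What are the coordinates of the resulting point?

Reflection across x-axis: (8, -9) → (8, 9)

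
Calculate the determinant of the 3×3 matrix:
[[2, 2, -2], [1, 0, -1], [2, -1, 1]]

Expansion along first row:
det = 2·det([[0,-1],[-1,1]]) - 2·det([[1,-1],[2,1]]) + -2·det([[1,0],[2,-1]])
    = 2·(0·1 - -1·-1) - 2·(1·1 - -1·2) + -2·(1·-1 - 0·2)
    = 2·-1 - 2·3 + -2·-1
    = -2 + -6 + 2 = -6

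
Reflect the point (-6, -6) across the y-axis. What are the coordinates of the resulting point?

Reflection across y-axis: (-6, -6) → (6, -6)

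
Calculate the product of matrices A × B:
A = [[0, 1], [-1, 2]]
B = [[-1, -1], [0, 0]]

Matrix multiplication:
C[0][0] = 0×-1 + 1×0 = 0
C[0][1] = 0×-1 + 1×0 = 0
C[1][0] = -1×-1 + 2×0 = 1
C[1][1] = -1×-1 + 2×0 = 1
Result: [[0, 0], [1, 1]]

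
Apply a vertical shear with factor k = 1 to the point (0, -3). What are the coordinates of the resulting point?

Shear matrix for vertical shear with factor k = 1:
[[1, 0], [1, 1]]
Result: (0, -3) → (0, -3)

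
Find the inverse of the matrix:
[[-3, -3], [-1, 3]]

For [[a,b],[c,d]], inverse = (1/det)·[[d,-b],[-c,a]]
det = (-3)(3) - (-3)(-1) = -9 - 3 = -12
Inverse = (1/-12)·[[3, 3], [1, -3]]
= [[-1/4, -1/4], [-1/12, 1/4]]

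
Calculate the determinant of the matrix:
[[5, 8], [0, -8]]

For a 2×2 matrix [[a, b], [c, d]], det = ad - bc
det = (5)(-8) - (8)(0) = -40 - 0 = -40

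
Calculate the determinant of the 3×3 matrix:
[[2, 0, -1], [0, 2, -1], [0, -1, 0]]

Expansion along first row:
det = 2·det([[2,-1],[-1,0]]) - 0·det([[0,-1],[0,0]]) + -1·det([[0,2],[0,-1]])
    = 2·(2·0 - -1·-1) - 0·(0·0 - -1·0) + -1·(0·-1 - 2·0)
    = 2·-1 - 0·0 + -1·0
    = -2 + 0 + 0 = -2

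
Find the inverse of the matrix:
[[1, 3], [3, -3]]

For [[a,b],[c,d]], inverse = (1/det)·[[d,-b],[-c,a]]
det = (1)(-3) - (3)(3) = -3 - 9 = -12
Inverse = (1/-12)·[[-3, -3], [-3, 1]]
= [[1/4, 1/4], [1/4, -1/12]]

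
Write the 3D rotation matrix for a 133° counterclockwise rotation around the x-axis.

Rotation matrix for counterclockwise 133° around x-axis:
cos(133°) = -0.6820, sin(133°) = 0.7314
Result: [[1, 0, 0], [0, -0.6820, -0.7314], [0, 0.7314, -0.6820]]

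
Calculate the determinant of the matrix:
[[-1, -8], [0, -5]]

For a 2×2 matrix [[a, b], [c, d]], det = ad - bc
det = (-1)(-5) - (-8)(0) = 5 - 0 = 5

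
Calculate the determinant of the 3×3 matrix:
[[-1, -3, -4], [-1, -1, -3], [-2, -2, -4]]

Expansion along first row:
det = -1·det([[-1,-3],[-2,-4]]) - -3·det([[-1,-3],[-2,-4]]) + -4·det([[-1,-1],[-2,-2]])
    = -1·(-1·-4 - -3·-2) - -3·(-1·-4 - -3·-2) + -4·(-1·-2 - -1·-2)
    = -1·-2 - -3·-2 + -4·0
    = 2 + -6 + 0 = -4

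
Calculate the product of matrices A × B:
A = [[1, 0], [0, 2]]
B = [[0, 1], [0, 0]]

Matrix multiplication:
C[0][0] = 1×0 + 0×0 = 0
C[0][1] = 1×1 + 0×0 = 1
C[1][0] = 0×0 + 2×0 = 0
C[1][1] = 0×1 + 2×0 = 0
Result: [[0, 1], [0, 0]]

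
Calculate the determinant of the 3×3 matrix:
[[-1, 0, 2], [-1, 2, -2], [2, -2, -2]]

Expansion along first row:
det = -1·det([[2,-2],[-2,-2]]) - 0·det([[-1,-2],[2,-2]]) + 2·det([[-1,2],[2,-2]])
    = -1·(2·-2 - -2·-2) - 0·(-1·-2 - -2·2) + 2·(-1·-2 - 2·2)
    = -1·-8 - 0·6 + 2·-2
    = 8 + 0 + -4 = 4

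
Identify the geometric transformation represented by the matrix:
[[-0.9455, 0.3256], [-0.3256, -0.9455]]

This matrix represents: rotation by 199° counterclockwise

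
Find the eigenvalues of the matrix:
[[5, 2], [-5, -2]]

Characteristic equation: det(A - λI) = 0
λ² - (trace)λ + (det) = 0
trace = 5 + -2 = 3, det = (5)(-2) - (2)(-5) = 0
λ² - (3)λ + (0) = 0
λ = (3 ± √((3)² - 4·(0))) / 2 = (3 ± √9) / 2
Solving: λ = 0, 3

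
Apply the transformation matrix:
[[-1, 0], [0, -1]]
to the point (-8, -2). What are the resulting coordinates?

Matrix multiplication:
[[-1, 0], [0, -1]] × [-8, -2]ᵀ
= [(-1)(-8) + (0)(-2), (0)(-8) + (-1)(-2)]ᵀ
= [8, 2]ᵀ
Result: (8, 2)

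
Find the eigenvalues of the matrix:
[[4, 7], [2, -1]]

Characteristic equation: det(A - λI) = 0
λ² - (trace)λ + (det) = 0
trace = 4 + -1 = 3, det = (4)(-1) - (7)(2) = -18
λ² - (3)λ + (-18) = 0
λ = (3 ± √((3)² - 4·(-18))) / 2 = (3 ± √81) / 2
Solving: λ = -3, 6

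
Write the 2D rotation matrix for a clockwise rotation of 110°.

Rotation matrix formula: [[cos θ, -sin θ], [sin θ, cos θ]]
A clockwise rotation by 110° is equivalent to a counterclockwise rotation by -110°.
For θ = -110°:
cos(-110°) = -0.3420
sin(-110°) = -0.9397
Result: [[-0.3420, 0.9397], [-0.9397, -0.3420]]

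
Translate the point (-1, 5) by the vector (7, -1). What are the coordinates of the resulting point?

Translation by (7, -1) (homogeneous matrix [[1, 0, 7], [0, 1, -1], [0, 0, 1]]):
x' = -1 + 7 = 6
y' = 5 + -1 = 4
Result: (6, 4)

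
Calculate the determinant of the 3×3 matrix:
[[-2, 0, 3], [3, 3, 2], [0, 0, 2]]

Expansion along first row:
det = -2·det([[3,2],[0,2]]) - 0·det([[3,2],[0,2]]) + 3·det([[3,3],[0,0]])
    = -2·(3·2 - 2·0) - 0·(3·2 - 2·0) + 3·(3·0 - 3·0)
    = -2·6 - 0·6 + 3·0
    = -12 + 0 + 0 = -12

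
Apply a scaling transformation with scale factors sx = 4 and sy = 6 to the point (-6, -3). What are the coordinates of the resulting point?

Scaling matrix:
[[4, 0], [0, 6]]
Result: (-6 × 4, -3 × 6) = (-24, -18)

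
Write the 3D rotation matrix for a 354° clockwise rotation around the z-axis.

Rotation matrix for clockwise 354° around z-axis:
A clockwise rotation by 354° is a counterclockwise rotation by -354°.
cos(-354°) = 0.9945, sin(-354°) = 0.1045
Result: [[0.9945, -0.1045, 0], [0.1045, 0.9945, 0], [0, 0, 1]]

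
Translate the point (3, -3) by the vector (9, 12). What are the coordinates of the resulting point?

Translation by (9, 12) (homogeneous matrix [[1, 0, 9], [0, 1, 12], [0, 0, 1]]):
x' = 3 + 9 = 12
y' = -3 + 12 = 9
Result: (12, 9)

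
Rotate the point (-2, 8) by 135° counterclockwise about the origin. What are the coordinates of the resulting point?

Rotation matrix for 135°: [[cos 135°, -sin 135°], [sin 135°, cos 135°]] ≈ [[-0.707107, -0.707107], [0.707107, -0.707107]]
[[-0.707107, -0.707107], [0.707107, -0.707107]] × [-2, 8]ᵀ ≈ [-4.2426, -7.0711]ᵀ
Result: (-4.2426, -7.0711)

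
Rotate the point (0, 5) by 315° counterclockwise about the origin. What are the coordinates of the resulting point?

Rotation matrix for 315°: [[cos 315°, -sin 315°], [sin 315°, cos 315°]] ≈ [[0.707107, 0.707107], [-0.707107, 0.707107]]
[[0.707107, 0.707107], [-0.707107, 0.707107]] × [0, 5]ᵀ ≈ [3.5355, 3.5355]ᵀ
Result: (3.5355, 3.5355)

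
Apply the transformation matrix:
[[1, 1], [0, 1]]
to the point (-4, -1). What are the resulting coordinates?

Matrix multiplication:
[[1, 1], [0, 1]] × [-4, -1]ᵀ
= [(1)(-4) + (1)(-1), (0)(-4) + (1)(-1)]ᵀ
= [-5, -1]ᵀ
Result: (-5, -1)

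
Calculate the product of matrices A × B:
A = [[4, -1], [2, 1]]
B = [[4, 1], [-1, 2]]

Matrix multiplication:
C[0][0] = 4×4 + -1×-1 = 17
C[0][1] = 4×1 + -1×2 = 2
C[1][0] = 2×4 + 1×-1 = 7
C[1][1] = 2×1 + 1×2 = 4
Result: [[17, 2], [7, 4]]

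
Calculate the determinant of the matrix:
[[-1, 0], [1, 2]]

For a 2×2 matrix [[a, b], [c, d]], det = ad - bc
det = (-1)(2) - (0)(1) = -2 - 0 = -2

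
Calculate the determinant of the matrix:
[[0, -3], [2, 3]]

For a 2×2 matrix [[a, b], [c, d]], det = ad - bc
det = (0)(3) - (-3)(2) = 0 - -6 = 6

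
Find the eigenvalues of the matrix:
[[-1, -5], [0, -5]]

Characteristic equation: det(A - λI) = 0
λ² - (trace)λ + (det) = 0
trace = -1 + -5 = -6, det = (-1)(-5) - (-5)(0) = 5
λ² - (-6)λ + (5) = 0
λ = (-6 ± √((-6)² - 4·(5))) / 2 = (-6 ± √16) / 2
Solving: λ = -5, -1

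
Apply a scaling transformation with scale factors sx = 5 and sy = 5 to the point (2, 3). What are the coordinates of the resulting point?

Scaling matrix:
[[5, 0], [0, 5]]
Result: (2 × 5, 3 × 5) = (10, 15)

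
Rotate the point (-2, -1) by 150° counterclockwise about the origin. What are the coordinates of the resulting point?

Rotation matrix for 150°: [[cos 150°, -sin 150°], [sin 150°, cos 150°]] ≈ [[-0.866025, -0.500000], [0.500000, -0.866025]]
[[-0.866025, -0.500000], [0.500000, -0.866025]] × [-2, -1]ᵀ ≈ [2.2321, -0.1340]ᵀ
Result: (2.2321, -0.1340)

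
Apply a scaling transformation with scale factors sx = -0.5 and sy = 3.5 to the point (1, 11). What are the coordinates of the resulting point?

Scaling matrix:
[[-0.50, 0], [0, 3.50]]
Result: (1 × -0.5, 11 × 3.5) = (-0.5, 38.5)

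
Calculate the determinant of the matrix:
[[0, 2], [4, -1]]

For a 2×2 matrix [[a, b], [c, d]], det = ad - bc
det = (0)(-1) - (2)(4) = 0 - 8 = -8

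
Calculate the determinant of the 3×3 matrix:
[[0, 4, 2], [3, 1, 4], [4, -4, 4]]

Expansion along first row:
det = 0·det([[1,4],[-4,4]]) - 4·det([[3,4],[4,4]]) + 2·det([[3,1],[4,-4]])
    = 0·(1·4 - 4·-4) - 4·(3·4 - 4·4) + 2·(3·-4 - 1·4)
    = 0·20 - 4·-4 + 2·-16
    = 0 + 16 + -32 = -16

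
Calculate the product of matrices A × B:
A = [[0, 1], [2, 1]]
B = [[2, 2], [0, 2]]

Matrix multiplication:
C[0][0] = 0×2 + 1×0 = 0
C[0][1] = 0×2 + 1×2 = 2
C[1][0] = 2×2 + 1×0 = 4
C[1][1] = 2×2 + 1×2 = 6
Result: [[0, 2], [4, 6]]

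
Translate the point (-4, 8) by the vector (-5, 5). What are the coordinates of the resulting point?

Translation by (-5, 5) (homogeneous matrix [[1, 0, -5], [0, 1, 5], [0, 0, 1]]):
x' = -4 + -5 = -9
y' = 8 + 5 = 13
Result: (-9, 13)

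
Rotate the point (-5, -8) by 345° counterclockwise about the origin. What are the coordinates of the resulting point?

Rotation matrix for 345°: [[cos 345°, -sin 345°], [sin 345°, cos 345°]] ≈ [[0.965926, 0.258819], [-0.258819, 0.965926]]
[[0.965926, 0.258819], [-0.258819, 0.965926]] × [-5, -8]ᵀ ≈ [-6.9002, -6.4333]ᵀ
Result: (-6.9002, -6.4333)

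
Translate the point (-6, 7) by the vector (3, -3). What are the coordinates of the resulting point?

Translation by (3, -3) (homogeneous matrix [[1, 0, 3], [0, 1, -3], [0, 0, 1]]):
x' = -6 + 3 = -3
y' = 7 + -3 = 4
Result: (-3, 4)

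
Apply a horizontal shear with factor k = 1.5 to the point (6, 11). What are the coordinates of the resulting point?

Shear matrix for horizontal shear with factor k = 1.5:
[[1, 1.50], [0, 1]]
Result: (6, 11) → (22.5, 11)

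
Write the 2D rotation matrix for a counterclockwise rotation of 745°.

Rotation matrix formula: [[cos θ, -sin θ], [sin θ, cos θ]]
For θ = 745°:
cos(745°) = 0.9063
sin(745°) = 0.4226
Result: [[0.9063, -0.4226], [0.4226, 0.9063]]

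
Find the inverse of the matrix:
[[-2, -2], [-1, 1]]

For [[a,b],[c,d]], inverse = (1/det)·[[d,-b],[-c,a]]
det = (-2)(1) - (-2)(-1) = -2 - 2 = -4
Inverse = (1/-4)·[[1, 2], [1, -2]]
= [[-1/4, -1/2], [-1/4, 1/2]]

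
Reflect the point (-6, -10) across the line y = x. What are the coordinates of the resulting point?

Reflection across line y = x: (-6, -10) → (-10, -6)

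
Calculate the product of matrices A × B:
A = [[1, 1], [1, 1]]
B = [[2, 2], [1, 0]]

Matrix multiplication:
C[0][0] = 1×2 + 1×1 = 3
C[0][1] = 1×2 + 1×0 = 2
C[1][0] = 1×2 + 1×1 = 3
C[1][1] = 1×2 + 1×0 = 2
Result: [[3, 2], [3, 2]]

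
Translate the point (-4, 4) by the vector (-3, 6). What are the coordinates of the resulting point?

Translation by (-3, 6) (homogeneous matrix [[1, 0, -3], [0, 1, 6], [0, 0, 1]]):
x' = -4 + -3 = -7
y' = 4 + 6 = 10
Result: (-7, 10)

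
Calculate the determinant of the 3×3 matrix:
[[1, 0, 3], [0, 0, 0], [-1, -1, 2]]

Expansion along first row:
det = 1·det([[0,0],[-1,2]]) - 0·det([[0,0],[-1,2]]) + 3·det([[0,0],[-1,-1]])
    = 1·(0·2 - 0·-1) - 0·(0·2 - 0·-1) + 3·(0·-1 - 0·-1)
    = 1·0 - 0·0 + 3·0
    = 0 + 0 + 0 = 0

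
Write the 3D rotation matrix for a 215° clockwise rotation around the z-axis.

Rotation matrix for clockwise 215° around z-axis:
A clockwise rotation by 215° is a counterclockwise rotation by -215°.
cos(-215°) = -0.8192, sin(-215°) = 0.5736
Result: [[-0.8192, -0.5736, 0], [0.5736, -0.8192, 0], [0, 0, 1]]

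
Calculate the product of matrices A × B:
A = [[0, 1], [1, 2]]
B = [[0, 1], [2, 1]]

Matrix multiplication:
C[0][0] = 0×0 + 1×2 = 2
C[0][1] = 0×1 + 1×1 = 1
C[1][0] = 1×0 + 2×2 = 4
C[1][1] = 1×1 + 2×1 = 3
Result: [[2, 1], [4, 3]]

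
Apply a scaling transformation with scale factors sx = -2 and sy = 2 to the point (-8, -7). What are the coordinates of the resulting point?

Scaling matrix:
[[-2, 0], [0, 2]]
Result: (-8 × -2, -7 × 2) = (16, -14)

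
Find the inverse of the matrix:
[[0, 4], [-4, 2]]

For [[a,b],[c,d]], inverse = (1/det)·[[d,-b],[-c,a]]
det = (0)(2) - (4)(-4) = 0 - -16 = 16
Inverse = (1/16)·[[2, -4], [4, 0]]
= [[1/8, -1/4], [1/4, 0]]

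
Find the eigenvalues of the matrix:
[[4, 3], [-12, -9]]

Characteristic equation: det(A - λI) = 0
λ² - (trace)λ + (det) = 0
trace = 4 + -9 = -5, det = (4)(-9) - (3)(-12) = 0
λ² - (-5)λ + (0) = 0
λ = (-5 ± √((-5)² - 4·(0))) / 2 = (-5 ± √25) / 2
Solving: λ = -5, 0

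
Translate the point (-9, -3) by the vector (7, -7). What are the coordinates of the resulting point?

Translation by (7, -7) (homogeneous matrix [[1, 0, 7], [0, 1, -7], [0, 0, 1]]):
x' = -9 + 7 = -2
y' = -3 + -7 = -10
Result: (-2, -10)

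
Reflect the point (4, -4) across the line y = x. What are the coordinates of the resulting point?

Reflection across line y = x: (4, -4) → (-4, 4)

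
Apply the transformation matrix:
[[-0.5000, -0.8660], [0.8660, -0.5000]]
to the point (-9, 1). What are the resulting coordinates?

Matrix multiplication:
[[-0.5000, -0.8660], [0.8660, -0.5000]] × [-9, 1]ᵀ
= [(-0.5000)(-9) + (-0.8660)(1), (0.8660)(-9) + (-0.5000)(1)]ᵀ
= [3.6340, -8.2940]ᵀ
Result: (3.6340, -8.2940)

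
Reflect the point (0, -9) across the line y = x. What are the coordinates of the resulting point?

Reflection across line y = x: (0, -9) → (-9, 0)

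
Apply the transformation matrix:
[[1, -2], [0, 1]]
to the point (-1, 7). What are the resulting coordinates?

Matrix multiplication:
[[1, -2], [0, 1]] × [-1, 7]ᵀ
= [(1)(-1) + (-2)(7), (0)(-1) + (1)(7)]ᵀ
= [-15, 7]ᵀ
Result: (-15, 7)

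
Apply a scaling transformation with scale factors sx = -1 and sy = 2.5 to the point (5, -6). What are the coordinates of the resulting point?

Scaling matrix:
[[-1, 0], [0, 2.50]]
Result: (5 × -1, -6 × 2.5) = (-5, -15)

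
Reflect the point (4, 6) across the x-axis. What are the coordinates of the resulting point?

Reflection across x-axis: (4, 6) → (4, -6)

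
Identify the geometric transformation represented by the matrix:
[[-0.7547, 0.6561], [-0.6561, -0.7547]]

This matrix represents: rotation by 221° counterclockwise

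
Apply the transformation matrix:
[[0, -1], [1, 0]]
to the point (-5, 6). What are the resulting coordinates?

Matrix multiplication:
[[0, -1], [1, 0]] × [-5, 6]ᵀ
= [(0)(-5) + (-1)(6), (1)(-5) + (0)(6)]ᵀ
= [-6, -5]ᵀ
Result: (-6, -5)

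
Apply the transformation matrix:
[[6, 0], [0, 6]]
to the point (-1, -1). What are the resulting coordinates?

Matrix multiplication:
[[6, 0], [0, 6]] × [-1, -1]ᵀ
= [(6)(-1) + (0)(-1), (0)(-1) + (6)(-1)]ᵀ
= [-6, -6]ᵀ
Result: (-6, -6)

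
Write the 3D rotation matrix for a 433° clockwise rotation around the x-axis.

Rotation matrix for clockwise 433° around x-axis:
A clockwise rotation by 433° is a counterclockwise rotation by -433°.
cos(-433°) = 0.2924, sin(-433°) = -0.9563
Result: [[1, 0, 0], [0, 0.2924, 0.9563], [0, -0.9563, 0.2924]]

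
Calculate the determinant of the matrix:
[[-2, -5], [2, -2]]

For a 2×2 matrix [[a, b], [c, d]], det = ad - bc
det = (-2)(-2) - (-5)(2) = 4 - -10 = 14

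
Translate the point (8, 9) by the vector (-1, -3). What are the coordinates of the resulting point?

Translation by (-1, -3) (homogeneous matrix [[1, 0, -1], [0, 1, -3], [0, 0, 1]]):
x' = 8 + -1 = 7
y' = 9 + -3 = 6
Result: (7, 6)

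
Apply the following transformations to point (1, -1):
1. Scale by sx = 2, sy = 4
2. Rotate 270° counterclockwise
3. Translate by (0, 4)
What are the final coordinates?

Step 1: Scale → (2, -4)
Step 2: Rotate 270° → (-4, -2)
Step 3: Translate → (-4, 2)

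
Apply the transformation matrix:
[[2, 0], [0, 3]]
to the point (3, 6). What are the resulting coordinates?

Matrix multiplication:
[[2, 0], [0, 3]] × [3, 6]ᵀ
= [(2)(3) + (0)(6), (0)(3) + (3)(6)]ᵀ
= [6, 18]ᵀ
Result: (6, 18)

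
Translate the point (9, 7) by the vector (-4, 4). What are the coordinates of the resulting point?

Translation by (-4, 4) (homogeneous matrix [[1, 0, -4], [0, 1, 4], [0, 0, 1]]):
x' = 9 + -4 = 5
y' = 7 + 4 = 11
Result: (5, 11)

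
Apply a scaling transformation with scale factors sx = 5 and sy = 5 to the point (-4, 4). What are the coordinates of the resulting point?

Scaling matrix:
[[5, 0], [0, 5]]
Result: (-4 × 5, 4 × 5) = (-20, 20)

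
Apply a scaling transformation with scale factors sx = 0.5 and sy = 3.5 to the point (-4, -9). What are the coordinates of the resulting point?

Scaling matrix:
[[0.50, 0], [0, 3.50]]
Result: (-4 × 0.5, -9 × 3.5) = (-2, -31.5)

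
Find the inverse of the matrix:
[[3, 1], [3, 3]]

For [[a,b],[c,d]], inverse = (1/det)·[[d,-b],[-c,a]]
det = (3)(3) - (1)(3) = 9 - 3 = 6
Inverse = (1/6)·[[3, -1], [-3, 3]]
= [[1/2, -1/6], [-1/2, 1/2]]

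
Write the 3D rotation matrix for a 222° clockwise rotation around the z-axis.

Rotation matrix for clockwise 222° around z-axis:
A clockwise rotation by 222° is a counterclockwise rotation by -222°.
cos(-222°) = -0.7431, sin(-222°) = 0.6691
Result: [[-0.7431, -0.6691, 0], [0.6691, -0.7431, 0], [0, 0, 1]]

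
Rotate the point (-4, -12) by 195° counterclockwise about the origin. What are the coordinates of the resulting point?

Rotation matrix for 195°: [[cos 195°, -sin 195°], [sin 195°, cos 195°]] ≈ [[-0.965926, 0.258819], [-0.258819, -0.965926]]
[[-0.965926, 0.258819], [-0.258819, -0.965926]] × [-4, -12]ᵀ ≈ [0.7579, 12.6264]ᵀ
Result: (0.7579, 12.6264)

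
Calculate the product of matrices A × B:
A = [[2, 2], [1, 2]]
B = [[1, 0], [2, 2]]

Matrix multiplication:
C[0][0] = 2×1 + 2×2 = 6
C[0][1] = 2×0 + 2×2 = 4
C[1][0] = 1×1 + 2×2 = 5
C[1][1] = 1×0 + 2×2 = 4
Result: [[6, 4], [5, 4]]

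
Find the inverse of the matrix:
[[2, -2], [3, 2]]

For [[a,b],[c,d]], inverse = (1/det)·[[d,-b],[-c,a]]
det = (2)(2) - (-2)(3) = 4 - -6 = 10
Inverse = (1/10)·[[2, 2], [-3, 2]]
= [[1/5, 1/5], [-3/10, 1/5]]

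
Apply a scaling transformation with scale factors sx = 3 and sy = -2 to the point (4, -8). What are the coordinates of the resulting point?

Scaling matrix:
[[3, 0], [0, -2]]
Result: (4 × 3, -8 × -2) = (12, 16)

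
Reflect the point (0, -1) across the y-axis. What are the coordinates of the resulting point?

Reflection across y-axis: (0, -1) → (0, -1)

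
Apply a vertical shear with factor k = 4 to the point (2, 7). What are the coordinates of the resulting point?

Shear matrix for vertical shear with factor k = 4:
[[1, 0], [4, 1]]
Result: (2, 7) → (2, 15)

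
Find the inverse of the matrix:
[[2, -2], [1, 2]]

For [[a,b],[c,d]], inverse = (1/det)·[[d,-b],[-c,a]]
det = (2)(2) - (-2)(1) = 4 - -2 = 6
Inverse = (1/6)·[[2, 2], [-1, 2]]
= [[1/3, 1/3], [-1/6, 1/3]]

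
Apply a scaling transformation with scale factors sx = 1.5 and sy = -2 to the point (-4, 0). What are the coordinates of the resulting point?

Scaling matrix:
[[1.50, 0], [0, -2]]
Result: (-4 × 1.5, 0 × -2) = (-6, 0)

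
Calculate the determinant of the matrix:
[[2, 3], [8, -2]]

For a 2×2 matrix [[a, b], [c, d]], det = ad - bc
det = (2)(-2) - (3)(8) = -4 - 24 = -28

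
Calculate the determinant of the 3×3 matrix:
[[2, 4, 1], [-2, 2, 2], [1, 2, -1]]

Expansion along first row:
det = 2·det([[2,2],[2,-1]]) - 4·det([[-2,2],[1,-1]]) + 1·det([[-2,2],[1,2]])
    = 2·(2·-1 - 2·2) - 4·(-2·-1 - 2·1) + 1·(-2·2 - 2·1)
    = 2·-6 - 4·0 + 1·-6
    = -12 + 0 + -6 = -18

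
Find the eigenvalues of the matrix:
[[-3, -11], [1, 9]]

Characteristic equation: det(A - λI) = 0
λ² - (trace)λ + (det) = 0
trace = -3 + 9 = 6, det = (-3)(9) - (-11)(1) = -16
λ² - (6)λ + (-16) = 0
λ = (6 ± √((6)² - 4·(-16))) / 2 = (6 ± √100) / 2
Solving: λ = -2, 8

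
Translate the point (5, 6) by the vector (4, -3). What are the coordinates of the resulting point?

Translation by (4, -3) (homogeneous matrix [[1, 0, 4], [0, 1, -3], [0, 0, 1]]):
x' = 5 + 4 = 9
y' = 6 + -3 = 3
Result: (9, 3)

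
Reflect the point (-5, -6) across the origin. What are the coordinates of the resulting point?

Reflection across origin: (-5, -6) → (5, 6)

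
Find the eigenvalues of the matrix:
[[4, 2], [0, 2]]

Characteristic equation: det(A - λI) = 0
λ² - (trace)λ + (det) = 0
trace = 4 + 2 = 6, det = (4)(2) - (2)(0) = 8
λ² - (6)λ + (8) = 0
λ = (6 ± √((6)² - 4·(8))) / 2 = (6 ± √4) / 2
Solving: λ = 2, 4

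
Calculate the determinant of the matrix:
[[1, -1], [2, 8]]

For a 2×2 matrix [[a, b], [c, d]], det = ad - bc
det = (1)(8) - (-1)(2) = 8 - -2 = 10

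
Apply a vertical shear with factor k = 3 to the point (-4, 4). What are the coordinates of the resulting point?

Shear matrix for vertical shear with factor k = 3:
[[1, 0], [3, 1]]
Result: (-4, 4) → (-4, -8)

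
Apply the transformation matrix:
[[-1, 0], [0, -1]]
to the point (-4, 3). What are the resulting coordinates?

Matrix multiplication:
[[-1, 0], [0, -1]] × [-4, 3]ᵀ
= [(-1)(-4) + (0)(3), (0)(-4) + (-1)(3)]ᵀ
= [4, -3]ᵀ
Result: (4, -3)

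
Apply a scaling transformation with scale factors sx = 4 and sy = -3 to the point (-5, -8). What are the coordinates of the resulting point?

Scaling matrix:
[[4, 0], [0, -3]]
Result: (-5 × 4, -8 × -3) = (-20, 24)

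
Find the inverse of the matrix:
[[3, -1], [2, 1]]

For [[a,b],[c,d]], inverse = (1/det)·[[d,-b],[-c,a]]
det = (3)(1) - (-1)(2) = 3 - -2 = 5
Inverse = (1/5)·[[1, 1], [-2, 3]]
= [[1/5, 1/5], [-2/5, 3/5]]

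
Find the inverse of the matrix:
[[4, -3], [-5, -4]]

For [[a,b],[c,d]], inverse = (1/det)·[[d,-b],[-c,a]]
det = (4)(-4) - (-3)(-5) = -16 - 15 = -31
Inverse = (1/-31)·[[-4, 3], [5, 4]]
= [[4/31, -3/31], [-5/31, -4/31]]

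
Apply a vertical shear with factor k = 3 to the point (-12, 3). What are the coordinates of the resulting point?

Shear matrix for vertical shear with factor k = 3:
[[1, 0], [3, 1]]
Result: (-12, 3) → (-12, -33)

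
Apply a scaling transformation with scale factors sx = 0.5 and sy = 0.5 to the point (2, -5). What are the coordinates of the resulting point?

Scaling matrix:
[[0.50, 0], [0, 0.50]]
Result: (2 × 0.5, -5 × 0.5) = (1, -2.5)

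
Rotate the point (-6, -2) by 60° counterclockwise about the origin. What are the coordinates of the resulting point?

Rotation matrix for 60°: [[cos 60°, -sin 60°], [sin 60°, cos 60°]] ≈ [[0.500000, -0.866025], [0.866025, 0.500000]]
[[0.500000, -0.866025], [0.866025, 0.500000]] × [-6, -2]ᵀ ≈ [-1.2679, -6.1962]ᵀ
Result: (-1.2679, -6.1962)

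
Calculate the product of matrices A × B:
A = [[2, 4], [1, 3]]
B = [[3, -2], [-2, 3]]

Matrix multiplication:
C[0][0] = 2×3 + 4×-2 = -2
C[0][1] = 2×-2 + 4×3 = 8
C[1][0] = 1×3 + 3×-2 = -3
C[1][1] = 1×-2 + 3×3 = 7
Result: [[-2, 8], [-3, 7]]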